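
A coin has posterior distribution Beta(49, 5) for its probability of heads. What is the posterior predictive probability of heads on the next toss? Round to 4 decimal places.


Posterior predictive = E[theta] = alpha/(alpha+beta)
= 49/54
= 0.9074

0.9074


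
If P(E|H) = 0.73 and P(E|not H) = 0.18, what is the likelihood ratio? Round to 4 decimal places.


Likelihood ratio = P(E|H) / P(E|not H)
= 0.73 / 0.18
= 4.0556

4.0556


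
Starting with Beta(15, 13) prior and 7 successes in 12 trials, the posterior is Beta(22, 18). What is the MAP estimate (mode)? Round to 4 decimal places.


The mode of Beta(a, b) when a > 1 and b > 1 is (a-1)/(a+b-2)
= (22 - 1) / (22 + 18 - 2)
= 21 / 38
= 0.5526

0.5526


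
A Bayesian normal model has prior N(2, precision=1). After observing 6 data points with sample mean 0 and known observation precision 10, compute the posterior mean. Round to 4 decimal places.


Posterior mean = (prior_precision * prior_mean + n * data_precision * data_mean) / (prior_precision + n * data_precision)
Numerator = 1*2 + 6*10*0 = 2
Denominator = 1 + 6*10 = 61
Posterior mean = 0.0328

0.0328


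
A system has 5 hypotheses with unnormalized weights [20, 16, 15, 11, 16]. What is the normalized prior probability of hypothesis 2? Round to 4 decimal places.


The normalized prior is the weight divided by the total.
Total weight = 78
P(H2) = 16 / 78 = 0.2051

0.2051


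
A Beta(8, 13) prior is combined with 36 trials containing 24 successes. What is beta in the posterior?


In conjugate updating:
beta_posterior = beta_prior + (n - k)
= 13 + (36 - 24)
= 13 + 12 = 25

25


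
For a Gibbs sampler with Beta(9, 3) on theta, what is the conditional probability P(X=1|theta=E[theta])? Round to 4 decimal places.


E[theta] = 9/(9+3) = 0.75
P(X=1|theta) = theta = 0.75

0.75


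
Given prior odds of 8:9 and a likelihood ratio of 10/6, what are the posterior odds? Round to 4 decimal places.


Posterior odds = prior odds * LR
Prior odds = 8/9 = 0.8889
LR = 10/6 = 1.6667
Posterior odds = 0.8889 * 1.6667 = 1.4815

1.4815


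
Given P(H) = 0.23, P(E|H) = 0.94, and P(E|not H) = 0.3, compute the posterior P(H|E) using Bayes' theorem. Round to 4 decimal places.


By Bayes' theorem: P(H|E) = P(E|H)*P(H) / P(E)
P(E) = P(E|H)*P(H) + P(E|not H)*P(not H)
P(E) = 0.94*0.23 + 0.3*0.77 = 0.4472
P(H|E) = 0.94*0.23 / 0.4472 = 0.4835

0.4835


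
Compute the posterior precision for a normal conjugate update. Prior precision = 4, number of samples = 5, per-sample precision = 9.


tau_post = tau_0 + n * tau
= 4 + 5 * 9 = 49

49


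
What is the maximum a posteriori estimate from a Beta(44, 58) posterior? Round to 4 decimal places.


The MAP estimate equals the mode of the distribution.
Mode of Beta(a,b) = (a-1)/(a+b-2)
= 43/100
= 0.43

0.43


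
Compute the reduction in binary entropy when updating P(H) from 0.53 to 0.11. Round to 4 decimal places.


H_before = -p*log2(p) - (1-p)*log2(1-p) for p=0.53: 0.9974
H_after for p=0.11: 0.4999
Reduction = 0.9974 - 0.4999 = 0.4975

0.4975


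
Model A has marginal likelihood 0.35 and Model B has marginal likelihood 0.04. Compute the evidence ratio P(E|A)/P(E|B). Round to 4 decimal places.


Evidence ratio = P(E|A) / P(E|B)
= 0.35 / 0.04
= 8.75

8.75


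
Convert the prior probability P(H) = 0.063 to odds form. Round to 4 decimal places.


P(not H) = 1 - 0.063 = 0.937
Odds = 0.063 / 0.937 = 0.0672

0.0672


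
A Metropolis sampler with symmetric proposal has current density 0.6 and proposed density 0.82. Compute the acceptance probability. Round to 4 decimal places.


For symmetric proposals, acceptance = min(1, pi(x*)/pi(x))
= min(1, 0.82/0.6)
= min(1, 1.3667) = 1.0

1.0


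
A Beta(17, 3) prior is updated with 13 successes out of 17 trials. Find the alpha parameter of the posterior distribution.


In the Beta-Binomial conjugate update:
alpha_post = alpha_prior + successes
= 17 + 13
= 30

30


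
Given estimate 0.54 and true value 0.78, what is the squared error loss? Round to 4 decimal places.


Squared error = (estimate - true)^2
Difference = -0.24
Loss = -0.24^2 = 0.0576

0.0576


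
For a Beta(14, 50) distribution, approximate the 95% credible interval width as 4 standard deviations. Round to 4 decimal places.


Variance of Beta(a,b) = ab / ((a+b)^2 * (a+b+1))
= 14*50 / ((64)^2 * 65)
= 0.0026
SD = sqrt(0.0026) = 0.0513
Width = 4 * SD = 0.2051

0.2051


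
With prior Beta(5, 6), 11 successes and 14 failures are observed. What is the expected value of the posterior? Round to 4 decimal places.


Posterior = Beta(16, 20)
E[theta] = alpha/(alpha+beta)
= 16/36 = 0.4444

0.4444


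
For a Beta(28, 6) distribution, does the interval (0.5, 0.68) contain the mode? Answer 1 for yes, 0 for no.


Mode of Beta(a,b) = (a-1)/(a+b-2)
= (28-1)/(28+6-2) = 0.8438
Check: 0.5 <= 0.8438 <= 0.68?
Result: 0

0


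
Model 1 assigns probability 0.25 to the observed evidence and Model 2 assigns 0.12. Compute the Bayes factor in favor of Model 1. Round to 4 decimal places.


BF = P(data|M1) / P(data|M2)
= 0.25 / 0.12 = 2.0833

2.0833


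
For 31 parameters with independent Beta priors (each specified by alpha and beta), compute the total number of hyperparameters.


A Beta prior has 2 hyperparameters per parameter.
Total = 31 * 2 = 62

62


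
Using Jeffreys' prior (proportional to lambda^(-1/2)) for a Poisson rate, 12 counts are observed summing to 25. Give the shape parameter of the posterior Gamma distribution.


Conjugate update: Gamma(prior_shape + S, prior_rate + n).
Prior shape = 0.5, prior rate = 0.
Posterior shape = 0.5 + S = 0.5 + 25 = 25.5

25.5


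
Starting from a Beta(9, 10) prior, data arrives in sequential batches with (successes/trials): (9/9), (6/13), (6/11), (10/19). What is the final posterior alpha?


In sequential Bayesian updating, we sum all successes.
Total successes = 31
Final alpha = 9 + 31 = 40

40


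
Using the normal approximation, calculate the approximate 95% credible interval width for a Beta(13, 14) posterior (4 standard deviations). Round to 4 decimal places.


Var(Beta) = 13*14/(27^2 * 28) = 0.0089
SD = 0.0944
Width ~ 4*SD = 0.3777

0.3777


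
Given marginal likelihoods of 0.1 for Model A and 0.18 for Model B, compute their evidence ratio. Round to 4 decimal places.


Ratio = ML(A) / ML(B) = 0.1/0.18
= 0.5556

0.5556


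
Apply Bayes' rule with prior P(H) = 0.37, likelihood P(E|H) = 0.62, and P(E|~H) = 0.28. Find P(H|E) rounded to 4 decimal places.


Step 1: Compute marginal P(E) = P(E|H)P(H) + P(E|~H)P(~H)
= 0.62*0.37 + 0.28*0.63 = 0.4058
Step 2: P(H|E) = P(E|H)P(H)/P(E) = 0.2294/0.4058
= 0.5653

0.5653


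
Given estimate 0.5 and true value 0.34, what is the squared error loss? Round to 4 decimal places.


Squared error = (estimate - true)^2
Difference = 0.16
Loss = 0.16^2 = 0.0256

0.0256


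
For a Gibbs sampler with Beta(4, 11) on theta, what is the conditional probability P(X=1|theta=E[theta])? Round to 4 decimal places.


E[theta] = 4/(4+11) = 0.2667
P(X=1|theta) = theta = 0.2667

0.2667


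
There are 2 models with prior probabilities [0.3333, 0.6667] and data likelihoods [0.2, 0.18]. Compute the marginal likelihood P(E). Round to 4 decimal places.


P(E) = sum over models of P(M_i) * P(E|M_i)
= 0.3333*0.2 + 0.6667*0.18
= 0.1867

0.1867


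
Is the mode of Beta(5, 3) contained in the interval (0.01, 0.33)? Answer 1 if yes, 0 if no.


Mode = (a-1)/(a+b-2) = 4/6 = 0.6667
Interval: (0.01, 0.33)
Contains mode? 0

0


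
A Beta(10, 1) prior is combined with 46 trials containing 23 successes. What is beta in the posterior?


In conjugate updating:
beta_posterior = beta_prior + (n - k)
= 1 + (46 - 23)
= 1 + 23 = 24

24


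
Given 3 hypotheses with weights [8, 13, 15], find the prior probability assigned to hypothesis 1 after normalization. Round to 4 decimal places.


To normalize, divide each weight by the sum of all weights.
Sum = 36
Prior(H1) = 8/36 = 0.2222

0.2222


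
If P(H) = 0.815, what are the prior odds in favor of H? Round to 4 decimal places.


Prior odds = P(H) / (1 - P(H))
= 0.815 / 0.185
= 4.4054

4.4054


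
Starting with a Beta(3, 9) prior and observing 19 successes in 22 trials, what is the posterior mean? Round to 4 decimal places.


Posterior parameters: alpha = 3 + 19 = 22
beta = 9 + 3 = 12
Posterior mean = alpha / (alpha + beta) = 22 / 34
= 0.6471

0.6471


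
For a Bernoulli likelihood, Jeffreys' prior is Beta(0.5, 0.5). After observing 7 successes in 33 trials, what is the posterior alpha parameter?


Jeffreys' prior for Bernoulli is Beta(0.5, 0.5).
Posterior is Beta(0.5 + k, 0.5 + n - k).
Posterior alpha = 0.5 + k = 0.5 + 7 = 7.5

7.5


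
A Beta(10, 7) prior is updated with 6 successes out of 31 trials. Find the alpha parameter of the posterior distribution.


In the Beta-Binomial conjugate update:
alpha_post = alpha_prior + successes
= 10 + 6
= 16

16


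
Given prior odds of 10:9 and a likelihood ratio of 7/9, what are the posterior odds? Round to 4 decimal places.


Posterior odds = prior odds * LR
Prior odds = 10/9 = 1.1111
LR = 7/9 = 0.7778
Posterior odds = 1.1111 * 0.7778 = 0.8642

0.8642


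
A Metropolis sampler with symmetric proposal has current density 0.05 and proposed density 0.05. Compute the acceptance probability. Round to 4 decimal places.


For symmetric proposals, acceptance = min(1, pi(x*)/pi(x))
= min(1, 0.05/0.05)
= min(1, 1.0) = 1.0

1.0


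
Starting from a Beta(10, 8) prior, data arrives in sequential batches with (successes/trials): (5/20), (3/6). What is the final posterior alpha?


In sequential Bayesian updating, we sum all successes.
Total successes = 8
Final alpha = 10 + 8 = 18

18


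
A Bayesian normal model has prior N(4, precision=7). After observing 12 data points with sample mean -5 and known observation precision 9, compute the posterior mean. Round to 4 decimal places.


Posterior mean = (prior_precision * prior_mean + n * data_precision * data_mean) / (prior_precision + n * data_precision)
Numerator = 7*4 + 12*9*-5 = -512
Denominator = 7 + 12*9 = 115
Posterior mean = -4.4522

-4.4522


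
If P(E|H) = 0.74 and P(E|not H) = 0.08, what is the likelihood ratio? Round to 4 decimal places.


Likelihood ratio = P(E|H) / P(E|not H)
= 0.74 / 0.08
= 9.25

9.25


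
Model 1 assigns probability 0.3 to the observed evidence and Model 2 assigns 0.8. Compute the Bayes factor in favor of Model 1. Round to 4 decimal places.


BF = P(data|M1) / P(data|M2)
= 0.3 / 0.8 = 0.375

0.375


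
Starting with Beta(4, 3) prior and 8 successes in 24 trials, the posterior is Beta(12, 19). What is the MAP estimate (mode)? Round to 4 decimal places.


The mode of Beta(a, b) when a > 1 and b > 1 is (a-1)/(a+b-2)
= (12 - 1) / (12 + 19 - 2)
= 11 / 29
= 0.3793

0.3793


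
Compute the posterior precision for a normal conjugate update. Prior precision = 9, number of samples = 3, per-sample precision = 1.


tau_post = tau_0 + n * tau
= 9 + 3 * 1 = 12

12


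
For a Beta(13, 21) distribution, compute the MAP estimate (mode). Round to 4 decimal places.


MAP = mode = (a-1)/(a+b-2)
= (13-1)/(13+21-2)
= 12/32 = 0.375

0.375


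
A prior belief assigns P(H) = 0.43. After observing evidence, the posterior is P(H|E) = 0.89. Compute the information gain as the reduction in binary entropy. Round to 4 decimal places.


H(prior) = -0.43*log2(0.43) - 0.57*log2(0.57)
= 0.9858
H(post) = -0.89*log2(0.89) - 0.11*log2(0.11)
= 0.4999
IG = 0.9858 - 0.4999 = 0.4859

0.4859


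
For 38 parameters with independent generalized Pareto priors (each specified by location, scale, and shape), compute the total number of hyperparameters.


A generalized Pareto prior has 3 hyperparameters per parameter.
Total = 38 * 3 = 114

114


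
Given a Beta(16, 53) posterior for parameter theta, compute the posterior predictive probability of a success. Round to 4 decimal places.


For a Beta-Bernoulli model, the predictive probability is the mean:
P(success) = 16/(16+53) = 16/69 = 0.2319

0.2319


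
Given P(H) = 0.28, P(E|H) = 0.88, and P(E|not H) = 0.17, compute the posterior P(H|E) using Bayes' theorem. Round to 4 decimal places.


By Bayes' theorem: P(H|E) = P(E|H)*P(H) / P(E)
P(E) = P(E|H)*P(H) + P(E|not H)*P(not H)
P(E) = 0.88*0.28 + 0.17*0.72 = 0.3688
P(H|E) = 0.88*0.28 / 0.3688 = 0.6681

0.6681


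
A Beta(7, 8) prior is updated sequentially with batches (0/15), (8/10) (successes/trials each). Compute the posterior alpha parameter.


Sequential conjugate updating is equivalent to a single batch update.
Total successes across all batches = 8
alpha_posterior = alpha_prior + total_successes = 7 + 8
= 15

15


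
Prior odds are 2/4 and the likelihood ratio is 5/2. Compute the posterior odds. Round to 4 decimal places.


Posterior odds = prior odds * likelihood ratio
= (2/4) * (5/2)
= 10 / 8
= 1.25

1.25


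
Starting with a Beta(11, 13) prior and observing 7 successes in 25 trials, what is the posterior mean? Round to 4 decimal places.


Posterior parameters: alpha = 11 + 7 = 18
beta = 13 + 18 = 31
Posterior mean = alpha / (alpha + beta) = 18 / 49
= 0.3673

0.3673


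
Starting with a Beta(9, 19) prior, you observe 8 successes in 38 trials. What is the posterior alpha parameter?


For a Beta-Binomial conjugate model:
Posterior alpha = prior alpha + number of successes
= 9 + 8 = 17

17


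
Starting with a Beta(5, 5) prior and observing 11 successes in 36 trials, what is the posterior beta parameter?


Posterior beta = prior beta + failures
Failures = 36 - 11 = 25
beta_post = 5 + 25 = 30

30


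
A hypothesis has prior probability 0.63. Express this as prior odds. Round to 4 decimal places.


Odds = P(H) / P(not H) = 0.63 / 0.37
= 1.7027

1.7027


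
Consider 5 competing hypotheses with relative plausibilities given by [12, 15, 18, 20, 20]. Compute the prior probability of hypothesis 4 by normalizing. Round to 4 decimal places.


Sum of weights = 12 + 15 + 18 + 20 + 20 = 85
Normalized prior for H4 = 20 / 85
= 0.2353

0.2353


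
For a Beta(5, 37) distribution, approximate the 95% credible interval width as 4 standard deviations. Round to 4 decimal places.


Variance of Beta(a,b) = ab / ((a+b)^2 * (a+b+1))
= 5*37 / ((42)^2 * 43)
= 0.0024
SD = sqrt(0.0024) = 0.0494
Width = 4 * SD = 0.1975

0.1975


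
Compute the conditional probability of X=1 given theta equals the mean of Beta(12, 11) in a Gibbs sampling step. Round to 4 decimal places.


Mean of Beta(12, 11) = 0.5217
P(X=1 | theta=0.5217) = 0.5217

0.5217


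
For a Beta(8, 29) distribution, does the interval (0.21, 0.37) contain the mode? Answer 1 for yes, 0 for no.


Mode of Beta(a,b) = (a-1)/(a+b-2)
= (8-1)/(8+29-2) = 0.2
Check: 0.21 <= 0.2 <= 0.37?
Result: 0

0


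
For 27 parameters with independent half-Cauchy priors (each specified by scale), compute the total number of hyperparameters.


A half-Cauchy prior has 1 hyperparameter per parameter.
Total = 27 * 1 = 27

27


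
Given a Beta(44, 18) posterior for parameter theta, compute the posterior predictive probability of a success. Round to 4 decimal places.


For a Beta-Bernoulli model, the predictive probability is the mean:
P(success) = 44/(44+18) = 44/62 = 0.7097

0.7097


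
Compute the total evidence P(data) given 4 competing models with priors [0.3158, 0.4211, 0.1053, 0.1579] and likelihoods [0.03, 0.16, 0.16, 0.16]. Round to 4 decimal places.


Marginal likelihood = sum P(model_i) * P(data|model_i)
Model 1: 0.3158 * 0.03 = 0.0095
Model 2: 0.4211 * 0.16 = 0.0674
Model 3: 0.1053 * 0.16 = 0.0168
Model 4: 0.1579 * 0.16 = 0.0253
Total = 0.119

0.119


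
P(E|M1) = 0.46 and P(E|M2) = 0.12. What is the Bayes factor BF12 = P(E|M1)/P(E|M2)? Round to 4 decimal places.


Bayes factor BF12 = P(E|M1) / P(E|M2)
= 0.46 / 0.12
= 3.8333

3.8333


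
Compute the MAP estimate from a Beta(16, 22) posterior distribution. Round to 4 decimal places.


MAP = mode of Beta distribution
= (alpha - 1)/(alpha + beta - 2)
= (16-1)/(16+22-2)
= 15/36 = 0.4167

0.4167


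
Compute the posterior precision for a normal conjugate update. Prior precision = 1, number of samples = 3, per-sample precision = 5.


tau_post = tau_0 + n * tau
= 1 + 3 * 5 = 16

16


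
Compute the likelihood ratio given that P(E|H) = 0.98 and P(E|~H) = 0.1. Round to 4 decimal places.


LR = P(E|H) / P(E|~H)
= 0.98 / 0.1 = 9.8

9.8


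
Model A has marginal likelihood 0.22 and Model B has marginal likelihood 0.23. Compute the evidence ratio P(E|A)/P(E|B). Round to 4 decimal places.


Evidence ratio = P(E|A) / P(E|B)
= 0.22 / 0.23
= 0.9565

0.9565


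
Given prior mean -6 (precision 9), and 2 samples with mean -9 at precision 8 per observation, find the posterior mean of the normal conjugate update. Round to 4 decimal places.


The posterior mean is a precision-weighted average of prior and data.
Post. prec. = 9 + 16 = 25
Post. mean = (-54 + -144)/25 = -198/25 = -7.92

-7.92


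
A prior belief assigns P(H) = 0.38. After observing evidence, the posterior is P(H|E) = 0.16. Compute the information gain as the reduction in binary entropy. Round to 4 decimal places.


H(prior) = -0.38*log2(0.38) - 0.62*log2(0.62)
= 0.958
H(post) = -0.16*log2(0.16) - 0.84*log2(0.84)
= 0.6343
IG = 0.958 - 0.6343 = 0.3237

0.3237


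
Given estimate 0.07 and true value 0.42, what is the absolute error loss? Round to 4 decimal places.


Absolute error = |estimate - true|
= |-0.35| = 0.35

0.35


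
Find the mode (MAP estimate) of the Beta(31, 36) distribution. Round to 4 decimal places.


For Beta(a,b) with a,b > 1:
Mode = (a-1)/(a+b-2) = (31-1)/(67-2)
= 30/65 = 0.4615

0.4615


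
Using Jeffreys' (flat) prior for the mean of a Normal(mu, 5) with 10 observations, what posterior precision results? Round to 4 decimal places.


Flat prior means prior precision is 0.
Posterior precision = n / sigma^2 = 10/5 = 2.0

2.0


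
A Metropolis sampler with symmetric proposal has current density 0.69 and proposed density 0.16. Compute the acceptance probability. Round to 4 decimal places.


For symmetric proposals, acceptance = min(1, pi(x*)/pi(x))
= min(1, 0.16/0.69)
= min(1, 0.2319) = 0.2319

0.2319


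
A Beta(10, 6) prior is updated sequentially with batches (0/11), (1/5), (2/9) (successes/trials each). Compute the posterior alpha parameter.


Sequential conjugate updating is equivalent to a single batch update.
Total successes across all batches = 3
alpha_posterior = alpha_prior + total_successes = 10 + 3
= 13

13


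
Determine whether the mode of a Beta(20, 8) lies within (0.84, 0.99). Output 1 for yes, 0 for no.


First find the mode: (a-1)/(a+b-2) = 0.7308
Is 0.7308 in (0.84, 0.99)? 0

0


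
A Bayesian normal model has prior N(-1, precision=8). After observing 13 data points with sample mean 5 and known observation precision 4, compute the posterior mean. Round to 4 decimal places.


Posterior mean = (prior_precision * prior_mean + n * data_precision * data_mean) / (prior_precision + n * data_precision)
Numerator = 8*-1 + 13*4*5 = 252
Denominator = 8 + 13*4 = 60
Posterior mean = 4.2

4.2


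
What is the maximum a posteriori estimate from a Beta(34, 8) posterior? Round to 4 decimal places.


The MAP estimate equals the mode of the distribution.
Mode of Beta(a,b) = (a-1)/(a+b-2)
= 33/40
= 0.825

0.825


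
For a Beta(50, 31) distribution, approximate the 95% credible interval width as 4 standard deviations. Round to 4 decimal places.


Variance of Beta(a,b) = ab / ((a+b)^2 * (a+b+1))
= 50*31 / ((81)^2 * 82)
= 0.0029
SD = sqrt(0.0029) = 0.0537
Width = 4 * SD = 0.2147

0.2147


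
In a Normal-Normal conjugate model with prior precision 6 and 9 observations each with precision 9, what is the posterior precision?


Posterior precision = prior precision + n * observation precision
= 6 + 9 * 9
= 6 + 81 = 87

87


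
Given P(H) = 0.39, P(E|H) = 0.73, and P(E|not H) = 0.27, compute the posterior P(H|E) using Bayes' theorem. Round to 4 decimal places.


By Bayes' theorem: P(H|E) = P(E|H)*P(H) / P(E)
P(E) = P(E|H)*P(H) + P(E|not H)*P(not H)
P(E) = 0.73*0.39 + 0.27*0.61 = 0.4494
P(H|E) = 0.73*0.39 / 0.4494 = 0.6335

0.6335


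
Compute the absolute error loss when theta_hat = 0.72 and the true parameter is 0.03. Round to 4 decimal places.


L = |theta_hat - theta_true|
= |0.72 - 0.03| = 0.69

0.69


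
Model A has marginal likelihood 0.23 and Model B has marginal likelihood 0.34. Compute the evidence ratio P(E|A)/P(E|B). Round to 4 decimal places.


Evidence ratio = P(E|A) / P(E|B)
= 0.23 / 0.34
= 0.6765

0.6765


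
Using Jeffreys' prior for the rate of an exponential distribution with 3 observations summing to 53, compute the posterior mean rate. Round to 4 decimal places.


Jeffreys' prior leads to posterior Gamma(3, 53).
Mean = 3/53 = 0.0566

0.0566


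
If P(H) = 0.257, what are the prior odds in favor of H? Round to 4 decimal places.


Prior odds = P(H) / (1 - P(H))
= 0.257 / 0.743
= 0.3459

0.3459


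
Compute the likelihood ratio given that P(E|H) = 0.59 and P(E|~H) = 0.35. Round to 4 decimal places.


LR = P(E|H) / P(E|~H)
= 0.59 / 0.35 = 1.6857

1.6857


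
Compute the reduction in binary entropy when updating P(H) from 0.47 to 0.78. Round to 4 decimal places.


H_before = -p*log2(p) - (1-p)*log2(1-p) for p=0.47: 0.9974
H_after for p=0.78: 0.7602
Reduction = 0.9974 - 0.7602 = 0.2372

0.2372


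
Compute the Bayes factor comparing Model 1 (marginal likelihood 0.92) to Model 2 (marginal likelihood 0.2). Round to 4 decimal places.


BF12 = marginal likelihood of M1 / marginal likelihood of M2
= 0.92/0.2
= 4.6

4.6


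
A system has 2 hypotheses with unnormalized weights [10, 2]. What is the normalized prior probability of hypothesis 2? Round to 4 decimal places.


The normalized prior is the weight divided by the total.
Total weight = 12
P(H2) = 2 / 12 = 0.1667

0.1667


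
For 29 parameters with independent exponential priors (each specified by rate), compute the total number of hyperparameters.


A exponential prior has 1 hyperparameter per parameter.
Total = 29 * 1 = 29

29


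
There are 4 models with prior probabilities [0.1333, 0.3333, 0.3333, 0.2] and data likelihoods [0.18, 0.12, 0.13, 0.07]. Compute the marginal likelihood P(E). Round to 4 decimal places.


P(E) = sum over models of P(M_i) * P(E|M_i)
= 0.1333*0.18 + 0.3333*0.12 + 0.3333*0.13 + 0.2*0.07
= 0.1213

0.1213


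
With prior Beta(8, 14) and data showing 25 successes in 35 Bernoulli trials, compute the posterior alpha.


Conjugate update: alpha_posterior = alpha_prior + k
= 8 + 25 = 33

33


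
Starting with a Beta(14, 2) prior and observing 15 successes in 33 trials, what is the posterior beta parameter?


Posterior beta = prior beta + failures
Failures = 33 - 15 = 18
beta_post = 2 + 18 = 20

20


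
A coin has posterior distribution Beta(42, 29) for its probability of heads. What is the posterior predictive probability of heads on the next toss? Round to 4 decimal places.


Posterior predictive = E[theta] = alpha/(alpha+beta)
= 42/71
= 0.5915

0.5915


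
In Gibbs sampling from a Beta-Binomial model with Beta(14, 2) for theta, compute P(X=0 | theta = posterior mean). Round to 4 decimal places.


Posterior mean = alpha/(alpha+beta) = 14/16 = 0.875
P(X=0|theta=mean) = 1 - theta = 0.125

0.125


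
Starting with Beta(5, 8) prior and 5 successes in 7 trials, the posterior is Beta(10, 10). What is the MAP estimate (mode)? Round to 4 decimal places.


The mode of Beta(a, b) when a > 1 and b > 1 is (a-1)/(a+b-2)
= (10 - 1) / (10 + 10 - 2)
= 9 / 18
= 0.5

0.5


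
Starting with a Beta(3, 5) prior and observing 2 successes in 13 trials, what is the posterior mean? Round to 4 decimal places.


Posterior parameters: alpha = 3 + 2 = 5
beta = 5 + 11 = 16
Posterior mean = alpha / (alpha + beta) = 5 / 21
= 0.2381

0.2381


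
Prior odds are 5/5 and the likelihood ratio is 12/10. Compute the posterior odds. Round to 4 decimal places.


Posterior odds = prior odds * likelihood ratio
= (5/5) * (12/10)
= 60 / 50
= 1.2

1.2


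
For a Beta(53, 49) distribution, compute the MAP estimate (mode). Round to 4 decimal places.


MAP = mode = (a-1)/(a+b-2)
= (53-1)/(53+49-2)
= 52/100 = 0.52

0.52


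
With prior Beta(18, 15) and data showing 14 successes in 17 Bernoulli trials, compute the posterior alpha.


Conjugate update: alpha_posterior = alpha_prior + k
= 18 + 14 = 32

32


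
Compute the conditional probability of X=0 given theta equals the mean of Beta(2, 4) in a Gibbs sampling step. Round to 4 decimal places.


Mean of Beta(2, 4) = 0.3333
P(X=0 | theta=0.3333) = 0.6667

0.6667


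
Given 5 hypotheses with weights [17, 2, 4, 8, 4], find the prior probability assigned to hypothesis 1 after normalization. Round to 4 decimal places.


To normalize, divide each weight by the sum of all weights.
Sum = 35
Prior(H1) = 17/35 = 0.4857

0.4857


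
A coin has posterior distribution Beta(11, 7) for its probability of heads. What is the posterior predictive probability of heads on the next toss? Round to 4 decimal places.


Posterior predictive = E[theta] = alpha/(alpha+beta)
= 11/18
= 0.6111

0.6111


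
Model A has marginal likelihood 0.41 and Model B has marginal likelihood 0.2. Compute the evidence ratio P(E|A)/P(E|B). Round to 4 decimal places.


Evidence ratio = P(E|A) / P(E|B)
= 0.41 / 0.2
= 2.05

2.05


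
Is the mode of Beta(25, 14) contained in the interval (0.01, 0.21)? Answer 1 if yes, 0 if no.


Mode = (a-1)/(a+b-2) = 24/37 = 0.6486
Interval: (0.01, 0.21)
Contains mode? 0

0


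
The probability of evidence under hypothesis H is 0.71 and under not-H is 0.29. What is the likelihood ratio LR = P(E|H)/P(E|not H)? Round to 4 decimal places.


LR = 0.71 / 0.29
= 2.4483

2.4483


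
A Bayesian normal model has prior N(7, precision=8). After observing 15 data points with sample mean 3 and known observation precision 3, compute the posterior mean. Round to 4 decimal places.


Posterior mean = (prior_precision * prior_mean + n * data_precision * data_mean) / (prior_precision + n * data_precision)
Numerator = 8*7 + 15*3*3 = 191
Denominator = 8 + 15*3 = 53
Posterior mean = 3.6038

3.6038


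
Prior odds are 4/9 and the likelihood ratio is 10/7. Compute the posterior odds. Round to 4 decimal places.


Posterior odds = prior odds * likelihood ratio
= (4/9) * (10/7)
= 40 / 63
= 0.6349

0.6349


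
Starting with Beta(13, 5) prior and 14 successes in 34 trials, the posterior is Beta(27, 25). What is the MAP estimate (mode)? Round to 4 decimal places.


The mode of Beta(a, b) when a > 1 and b > 1 is (a-1)/(a+b-2)
= (27 - 1) / (27 + 25 - 2)
= 26 / 50
= 0.52

0.52


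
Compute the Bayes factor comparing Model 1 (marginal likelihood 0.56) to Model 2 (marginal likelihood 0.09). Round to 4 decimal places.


BF12 = marginal likelihood of M1 / marginal likelihood of M2
= 0.56/0.09
= 6.2222

6.2222


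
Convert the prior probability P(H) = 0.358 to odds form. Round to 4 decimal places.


P(not H) = 1 - 0.358 = 0.642
Odds = 0.358 / 0.642 = 0.5576

0.5576


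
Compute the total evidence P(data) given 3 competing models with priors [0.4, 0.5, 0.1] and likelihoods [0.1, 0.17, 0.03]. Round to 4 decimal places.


Marginal likelihood = sum P(model_i) * P(data|model_i)
Model 1: 0.4 * 0.1 = 0.04
Model 2: 0.5 * 0.17 = 0.085
Model 3: 0.1 * 0.03 = 0.003
Total = 0.128

0.128


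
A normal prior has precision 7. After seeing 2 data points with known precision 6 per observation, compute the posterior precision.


In the conjugate normal model, precisions add:
tau_posterior = tau_prior + n * tau_data
= 7 + 2*6 = 19

19


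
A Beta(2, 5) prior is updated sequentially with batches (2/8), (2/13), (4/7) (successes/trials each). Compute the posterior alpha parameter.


Sequential conjugate updating is equivalent to a single batch update.
Total successes across all batches = 8
alpha_posterior = alpha_prior + total_successes = 2 + 8
= 10

10


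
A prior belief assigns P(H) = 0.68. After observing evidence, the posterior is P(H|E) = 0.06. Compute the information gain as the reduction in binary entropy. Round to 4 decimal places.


H(prior) = -0.68*log2(0.68) - 0.32*log2(0.32)
= 0.9044
H(post) = -0.06*log2(0.06) - 0.94*log2(0.94)
= 0.3274
IG = 0.9044 - 0.3274 = 0.5769

0.5769


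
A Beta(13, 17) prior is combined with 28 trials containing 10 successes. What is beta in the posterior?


In conjugate updating:
beta_posterior = beta_prior + (n - k)
= 17 + (28 - 10)
= 17 + 18 = 35

35


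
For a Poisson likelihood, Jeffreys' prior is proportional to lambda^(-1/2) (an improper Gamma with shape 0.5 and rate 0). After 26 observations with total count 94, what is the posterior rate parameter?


Jeffreys' prior for Poisson is proportional to lambda^(-1/2).
Posterior is Gamma(0.5 + S, 0 + n) = Gamma(0.5 + 94, 26).
Posterior rate = 0 + n = 26

26.0


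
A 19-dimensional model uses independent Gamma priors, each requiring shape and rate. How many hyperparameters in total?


Per parameter: 2 (shape and rate).
Total = 19 * 2 = 38

38


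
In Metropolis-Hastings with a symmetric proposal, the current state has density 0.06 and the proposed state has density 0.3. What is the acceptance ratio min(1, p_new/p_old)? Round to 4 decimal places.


Ratio = p_new / p_old = 0.3 / 0.06 = 5.0
Acceptance = min(1, 5.0) = 1.0

1.0


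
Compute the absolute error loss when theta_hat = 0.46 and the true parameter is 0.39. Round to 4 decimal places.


L = |theta_hat - theta_true|
= |0.46 - 0.39| = 0.07

0.07


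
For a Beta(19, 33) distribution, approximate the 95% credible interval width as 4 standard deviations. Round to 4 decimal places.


Variance of Beta(a,b) = ab / ((a+b)^2 * (a+b+1))
= 19*33 / ((52)^2 * 53)
= 0.0044
SD = sqrt(0.0044) = 0.0661
Width = 4 * SD = 0.2646

0.2646


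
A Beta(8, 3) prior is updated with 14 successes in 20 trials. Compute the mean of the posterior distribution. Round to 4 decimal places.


After update: Beta(22, 9)
Mean = 22 / (22 + 9) = 22 / 31
= 0.7097

0.7097


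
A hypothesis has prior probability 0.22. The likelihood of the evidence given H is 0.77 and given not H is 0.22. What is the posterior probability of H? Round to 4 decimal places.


Using Bayes' theorem:
P(E) = 0.22 * 0.77 + 0.78 * 0.22
P(E) = 0.341
P(H|E) = (0.22 * 0.77) / 0.341 = 0.4968

0.4968


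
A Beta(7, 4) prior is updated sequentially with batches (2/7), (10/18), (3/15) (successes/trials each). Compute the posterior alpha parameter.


Sequential conjugate updating is equivalent to a single batch update.
Total successes across all batches = 15
alpha_posterior = alpha_prior + total_successes = 7 + 15
= 22

22


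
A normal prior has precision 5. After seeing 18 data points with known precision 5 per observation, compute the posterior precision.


In the conjugate normal model, precisions add:
tau_posterior = tau_prior + n * tau_data
= 5 + 18*5 = 95

95


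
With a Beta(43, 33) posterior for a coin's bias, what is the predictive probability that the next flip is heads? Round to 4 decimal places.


The predictive probability equals the posterior mean.
P(next = heads) = alpha / (alpha + beta)
= 43 / 76 = 0.5658

0.5658


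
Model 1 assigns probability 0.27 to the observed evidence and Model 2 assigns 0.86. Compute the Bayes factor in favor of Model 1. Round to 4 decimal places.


BF = P(data|M1) / P(data|M2)
= 0.27 / 0.86 = 0.314

0.314


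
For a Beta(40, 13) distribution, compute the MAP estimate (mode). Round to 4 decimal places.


MAP = mode = (a-1)/(a+b-2)
= (40-1)/(40+13-2)
= 39/51 = 0.7647

0.7647


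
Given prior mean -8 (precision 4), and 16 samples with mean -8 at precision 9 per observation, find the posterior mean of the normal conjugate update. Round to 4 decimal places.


The posterior mean is a precision-weighted average of prior and data.
Post. prec. = 4 + 144 = 148
Post. mean = (-32 + -1152)/148 = -1184/148 = -8.0

-8.0


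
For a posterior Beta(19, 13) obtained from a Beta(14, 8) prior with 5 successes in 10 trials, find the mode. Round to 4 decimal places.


Mode = (alpha - 1) / (alpha + beta - 2)
= 18 / 30
= 0.6

0.6


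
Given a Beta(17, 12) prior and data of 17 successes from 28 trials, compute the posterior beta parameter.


Number of failures = 28 - 17 = 11
Posterior beta = 12 + 11 = 23

23


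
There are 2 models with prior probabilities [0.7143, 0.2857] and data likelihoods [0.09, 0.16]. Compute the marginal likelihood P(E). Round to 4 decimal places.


P(E) = sum over models of P(M_i) * P(E|M_i)
= 0.7143*0.09 + 0.2857*0.16
= 0.11

0.11


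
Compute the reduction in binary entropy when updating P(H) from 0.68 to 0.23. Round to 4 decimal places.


H_before = -p*log2(p) - (1-p)*log2(1-p) for p=0.68: 0.9044
H_after for p=0.23: 0.778
Reduction = 0.9044 - 0.778 = 0.1264

0.1264


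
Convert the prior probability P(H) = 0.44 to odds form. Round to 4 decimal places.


P(not H) = 1 - 0.44 = 0.56
Odds = 0.44 / 0.56 = 0.7857

0.7857


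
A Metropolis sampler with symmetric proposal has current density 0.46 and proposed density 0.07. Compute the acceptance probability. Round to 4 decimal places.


For symmetric proposals, acceptance = min(1, pi(x*)/pi(x))
= min(1, 0.07/0.46)
= min(1, 0.1522) = 0.1522

0.1522


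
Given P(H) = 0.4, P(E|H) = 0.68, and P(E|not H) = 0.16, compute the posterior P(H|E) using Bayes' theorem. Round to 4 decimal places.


By Bayes' theorem: P(H|E) = P(E|H)*P(H) / P(E)
P(E) = P(E|H)*P(H) + P(E|not H)*P(not H)
P(E) = 0.68*0.4 + 0.16*0.6 = 0.368
P(H|E) = 0.68*0.4 / 0.368 = 0.7391

0.7391


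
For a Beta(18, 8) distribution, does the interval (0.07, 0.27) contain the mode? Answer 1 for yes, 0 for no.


Mode of Beta(a,b) = (a-1)/(a+b-2)
= (18-1)/(18+8-2) = 0.7083
Check: 0.07 <= 0.7083 <= 0.27?
Result: 0

0


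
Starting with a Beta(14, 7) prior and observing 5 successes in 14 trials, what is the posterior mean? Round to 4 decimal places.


Posterior parameters: alpha = 14 + 5 = 19
beta = 7 + 9 = 16
Posterior mean = alpha / (alpha + beta) = 19 / 35
= 0.5429

0.5429


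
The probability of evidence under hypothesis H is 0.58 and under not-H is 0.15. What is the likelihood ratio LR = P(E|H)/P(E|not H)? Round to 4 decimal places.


LR = 0.58 / 0.15
= 3.8667

3.8667


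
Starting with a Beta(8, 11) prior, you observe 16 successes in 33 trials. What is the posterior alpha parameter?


For a Beta-Binomial conjugate model:
Posterior alpha = prior alpha + number of successes
= 8 + 16 = 24

24


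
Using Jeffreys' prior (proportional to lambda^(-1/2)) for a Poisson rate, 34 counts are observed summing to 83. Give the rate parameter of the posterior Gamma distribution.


Conjugate update: Gamma(prior_shape + S, prior_rate + n).
Prior shape = 0.5, prior rate = 0.
Posterior rate = 0 + n = 34

34.0


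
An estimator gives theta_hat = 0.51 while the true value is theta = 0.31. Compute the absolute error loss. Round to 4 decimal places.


The absolute error loss is |theta_hat - theta|
= |0.51 - 0.31|
= 0.2

0.2


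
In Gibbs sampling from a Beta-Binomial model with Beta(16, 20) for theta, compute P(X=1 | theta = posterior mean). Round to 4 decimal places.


Posterior mean = alpha/(alpha+beta) = 16/36 = 0.4444
P(X=1|theta=mean) = theta = 0.4444

0.4444


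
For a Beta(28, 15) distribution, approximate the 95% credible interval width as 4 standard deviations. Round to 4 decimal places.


Variance of Beta(a,b) = ab / ((a+b)^2 * (a+b+1))
= 28*15 / ((43)^2 * 44)
= 0.0052
SD = sqrt(0.0052) = 0.0719
Width = 4 * SD = 0.2874

0.2874


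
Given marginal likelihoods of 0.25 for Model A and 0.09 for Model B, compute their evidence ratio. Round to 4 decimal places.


Ratio = ML(A) / ML(B) = 0.25/0.09
= 2.7778

2.7778


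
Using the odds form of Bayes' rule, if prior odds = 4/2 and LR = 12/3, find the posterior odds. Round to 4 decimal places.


Bayes' rule in odds form: posterior odds = prior odds * LR
= (4 * 12) / (2 * 3)
= 48/6 = 8.0

8.0


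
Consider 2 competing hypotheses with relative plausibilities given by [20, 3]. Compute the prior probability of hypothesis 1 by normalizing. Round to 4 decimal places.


Sum of weights = 20 + 3 = 23
Normalized prior for H1 = 20 / 23
= 0.8696

0.8696


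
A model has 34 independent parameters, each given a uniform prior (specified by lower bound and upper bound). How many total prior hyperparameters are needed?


Each uniform prior needs 2 hyperparameters (lower bound and upper bound).
Total = 2 * 34 = 68

68


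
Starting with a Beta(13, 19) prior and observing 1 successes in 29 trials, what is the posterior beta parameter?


Posterior beta = prior beta + failures
Failures = 29 - 1 = 28
beta_post = 19 + 28 = 47

47


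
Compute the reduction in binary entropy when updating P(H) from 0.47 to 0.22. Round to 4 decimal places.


H_before = -p*log2(p) - (1-p)*log2(1-p) for p=0.47: 0.9974
H_after for p=0.22: 0.7602
Reduction = 0.9974 - 0.7602 = 0.2372

0.2372


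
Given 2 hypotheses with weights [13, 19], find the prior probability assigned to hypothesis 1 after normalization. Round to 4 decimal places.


To normalize, divide each weight by the sum of all weights.
Sum = 32
Prior(H1) = 13/32 = 0.4062

0.4062


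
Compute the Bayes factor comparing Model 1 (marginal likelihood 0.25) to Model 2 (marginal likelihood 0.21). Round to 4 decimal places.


BF12 = marginal likelihood of M1 / marginal likelihood of M2
= 0.25/0.21
= 1.1905

1.1905


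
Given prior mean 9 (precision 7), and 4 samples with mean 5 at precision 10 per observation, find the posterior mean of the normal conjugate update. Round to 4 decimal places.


The posterior mean is a precision-weighted average of prior and data.
Post. prec. = 7 + 40 = 47
Post. mean = (63 + 200)/47 = 263/47 = 5.5957

5.5957


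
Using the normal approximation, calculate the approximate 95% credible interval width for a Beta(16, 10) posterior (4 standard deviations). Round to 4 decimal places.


Var(Beta) = 16*10/(26^2 * 27) = 0.0088
SD = 0.0936
Width ~ 4*SD = 0.3745

0.3745


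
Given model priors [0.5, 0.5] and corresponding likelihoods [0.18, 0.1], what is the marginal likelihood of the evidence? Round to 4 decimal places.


P(E) = sum_i P(M_i) P(E|M_i)
= 0.09 + 0.05
= 0.14

0.14


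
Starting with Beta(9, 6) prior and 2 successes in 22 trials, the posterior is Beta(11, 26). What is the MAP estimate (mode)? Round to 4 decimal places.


The mode of Beta(a, b) when a > 1 and b > 1 is (a-1)/(a+b-2)
= (11 - 1) / (11 + 26 - 2)
= 10 / 35
= 0.2857

0.2857


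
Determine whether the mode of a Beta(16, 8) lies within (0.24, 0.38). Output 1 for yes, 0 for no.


First find the mode: (a-1)/(a+b-2) = 0.6818
Is 0.6818 in (0.24, 0.38)? 0

0


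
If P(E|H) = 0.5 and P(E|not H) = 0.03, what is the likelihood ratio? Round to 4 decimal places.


Likelihood ratio = P(E|H) / P(E|not H)
= 0.5 / 0.03
= 16.6667

16.6667


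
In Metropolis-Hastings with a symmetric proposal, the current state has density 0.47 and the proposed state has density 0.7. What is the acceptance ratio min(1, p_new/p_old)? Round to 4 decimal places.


Ratio = p_new / p_old = 0.7 / 0.47 = 1.4894
Acceptance = min(1, 1.4894) = 1.0

1.0


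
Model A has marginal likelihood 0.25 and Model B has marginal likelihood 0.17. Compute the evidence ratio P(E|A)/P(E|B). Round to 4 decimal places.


Evidence ratio = P(E|A) / P(E|B)
= 0.25 / 0.17
= 1.4706

1.4706


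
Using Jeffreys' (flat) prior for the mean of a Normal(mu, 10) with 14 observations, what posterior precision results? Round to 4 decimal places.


Flat prior means prior precision is 0.
Posterior precision = n / sigma^2 = 14/10 = 1.4

1.4
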